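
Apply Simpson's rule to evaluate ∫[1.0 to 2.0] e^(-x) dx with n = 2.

f(x) = e^(-x)
a = 1.0, b = 2.0, n = 2
h = (b - a)/n = 0.500000

Simpson's rule: (h/3)[f(x₀) + 4f(x₁) + 2f(x₂) + ... + f(xₙ)]

x_0 = 1.0000, f(x_0) = 0.367879, coefficient = 1
x_1 = 1.5000, f(x_1) = 0.223130, coefficient = 4
x_2 = 2.0000, f(x_2) = 0.135335, coefficient = 1

I ≈ (0.500000/3) × 1.395735 = 0.232623
Exact value: 0.232544
Error: 0.000078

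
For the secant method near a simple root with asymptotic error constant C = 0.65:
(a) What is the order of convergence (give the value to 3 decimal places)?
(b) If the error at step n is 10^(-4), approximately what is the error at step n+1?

(a) Secant method has superlinear convergence with order φ = (1+√5)/2 ≈ 1.618.
    This means |e_{n+1}| ≈ C|e_n|^1.618.

(b) With |e_n| = 10^(-4) and C = 0.65:
    |e_{n+1}| ≈ 0.65 × (10^(-4))^1.618 = 0.65 × 10^(-6.47)

(a) ≈ 1.618 (golden ratio); (b) |e_{n+1}| ≈ 2.192e-07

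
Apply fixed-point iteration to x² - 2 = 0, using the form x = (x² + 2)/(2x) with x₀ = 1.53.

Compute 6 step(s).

Equation: x² - 2 = 0
Fixed-point form: x = (x² + 2)/(2x)
x₀ = 1.53

x_1 = g(1.530000) = 1.418595
x_2 = g(1.418595) = 1.414220
x_3 = g(1.414220) = 1.414214
x_4 = g(1.414214) = 1.414214
x_5 = g(1.414214) = 1.414214
x_6 = g(1.414214) = 1.414214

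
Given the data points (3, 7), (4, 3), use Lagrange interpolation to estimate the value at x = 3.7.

Lagrange interpolation formula:
P(x) = Σ yᵢ × Lᵢ(x)
where Lᵢ(x) = Π_{j≠i} (x - xⱼ)/(xᵢ - xⱼ)

L_0(3.7) = (3.7 - 4)/(3 - 4) = 0.300000
L_1(3.7) = (3.7 - 3)/(4 - 3) = 0.700000

P(3.7) = 7×L_0(3.7) + 3×L_1(3.7)
P(3.7) = 4.200000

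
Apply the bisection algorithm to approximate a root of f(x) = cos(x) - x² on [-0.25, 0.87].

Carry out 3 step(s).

f(x) = cos(x) - x²
Initial interval: [-0.25, 0.87]

Iteration 1:
  c_1 = (-0.250000 + 0.870000)/2 = 0.310000
  f(c_1) = f(0.310000) = 0.856234
  f(a) × f(c) ≥ 0, new interval: [0.310000, 0.870000]
Iteration 2:
  c_2 = (0.310000 + 0.870000)/2 = 0.590000
  f(c_2) = f(0.590000) = 0.482841
  f(a) × f(c) ≥ 0, new interval: [0.590000, 0.870000]
Iteration 3:
  c_3 = (0.590000 + 0.870000)/2 = 0.730000
  f(c_3) = f(0.730000) = 0.212274
  f(a) × f(c) ≥ 0, new interval: [0.730000, 0.870000]

After 3 iteration(s), the approximation is c_3 = 0.730000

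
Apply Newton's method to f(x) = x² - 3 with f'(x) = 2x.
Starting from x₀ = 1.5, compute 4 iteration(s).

f(x) = x² - 3
f'(x) = 2x
x₀ = 1.5

Newton-Raphson formula: x_{n+1} = x_n - f(x_n)/f'(x_n)

Iteration 1:
  f(1.500000) = -0.750000
  f'(1.500000) = 3.000000
  x_1 = 1.500000 - (-0.750000)/3.000000 = 1.750000
Iteration 2:
  f(1.750000) = 0.062500
  f'(1.750000) = 3.500000
  x_2 = 1.750000 - 0.062500/3.500000 = 1.732143
Iteration 3:
  f(1.732143) = 0.000319
  f'(1.732143) = 3.464286
  x_3 = 1.732143 - 0.000319/3.464286 = 1.732051
Iteration 4:
  f(1.732051) = 0.000000
  f'(1.732051) = 3.464102
  x_4 = 1.732051 - 0.000000/3.464102 = 1.732051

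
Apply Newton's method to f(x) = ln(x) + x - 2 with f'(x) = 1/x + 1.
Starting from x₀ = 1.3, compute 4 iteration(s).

f(x) = ln(x) + x - 2
f'(x) = 1/x + 1
x₀ = 1.3

Newton-Raphson formula: x_{n+1} = x_n - f(x_n)/f'(x_n)

Iteration 1:
  f(1.300000) = -0.437636
  f'(1.300000) = 1.769231
  x_1 = 1.300000 - (-0.437636)/1.769231 = 1.547359
Iteration 2:
  f(1.547359) = -0.016091
  f'(1.547359) = 1.646262
  x_2 = 1.547359 - (-0.016091)/1.646262 = 1.557134
Iteration 3:
  f(1.557134) = -0.000020
  f'(1.557134) = 1.642206
  x_3 = 1.557134 - (-0.000020)/1.642206 = 1.557146
Iteration 4:
  f(1.557146) = 0.000000
  f'(1.557146) = 1.642201
  x_4 = 1.557146 - 0.000000/1.642201 = 1.557146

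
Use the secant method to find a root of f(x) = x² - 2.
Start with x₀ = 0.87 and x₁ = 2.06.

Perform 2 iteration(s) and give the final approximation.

f(x) = x² - 2
x₀ = 0.87, x₁ = 2.06

Secant formula: x_{n+1} = x_n - f(x_n)(x_n - x_{n-1})/(f(x_n) - f(x_{n-1}))

Iteration 1:
  f(0.870000) = -1.243100
  f(2.060000) = 2.243600
  x_2 = 2.060000 - 2.243600×(2.060000 - 0.870000)/(2.243600 - (-1.243100))
       = 1.294266
Iteration 2:
  f(2.060000) = 2.243600
  f(1.294266) = -0.324875
  x_3 = 1.294266 - (-0.324875)×(1.294266 - 2.060000)/(-0.324875 - 2.243600)
       = 1.391120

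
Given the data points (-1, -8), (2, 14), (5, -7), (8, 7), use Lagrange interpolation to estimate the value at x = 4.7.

Lagrange interpolation formula:
P(x) = Σ yᵢ × Lᵢ(x)
where Lᵢ(x) = Π_{j≠i} (x - xⱼ)/(xᵢ - xⱼ)

L_0(4.7) = (4.7 - 2)/(-1 - 2) × (4.7 - 5)/(-1 - 5) × (4.7 - 8)/(-1 - 8) = -0.016500
L_1(4.7) = (4.7 - (-1))/(2 - (-1)) × (4.7 - 5)/(2 - 5) × (4.7 - 8)/(2 - 8) = 0.104500
L_2(4.7) = (4.7 - (-1))/(5 - (-1)) × (4.7 - 2)/(5 - 2) × (4.7 - 8)/(5 - 8) = 0.940500
L_3(4.7) = (4.7 - (-1))/(8 - (-1)) × (4.7 - 2)/(8 - 2) × (4.7 - 5)/(8 - 5) = -0.028500

P(4.7) = (-8)×L_0(4.7) + 14×L_1(4.7) + (-7)×L_2(4.7) + 7×L_3(4.7)
P(4.7) = -5.188000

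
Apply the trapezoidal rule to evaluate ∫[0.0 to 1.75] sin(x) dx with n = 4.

f(x) = sin(x)
a = 0.0, b = 1.75, n = 4
h = (b - a)/n = 0.437500

Trapezoidal rule: (h/2)[f(x₀) + 2f(x₁) + 2f(x₂) + ... + f(xₙ)]

x_0 = 0.0000, f(x_0) = 0.000000, coefficient = 1
x_1 = 0.4375, f(x_1) = 0.423676, coefficient = 2
x_2 = 0.8750, f(x_2) = 0.767544, coefficient = 2
x_3 = 1.3125, f(x_3) = 0.966827, coefficient = 2
x_4 = 1.7500, f(x_4) = 0.983986, coefficient = 1

I ≈ (0.437500/2) × 5.300079 = 1.159392
Exact value: 1.178246
Error: 0.018854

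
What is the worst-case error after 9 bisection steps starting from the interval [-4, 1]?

Bisection error bound: |error| ≤ (b-a)/2^n
|error| ≤ (1 - (-4))/2^9 = 5/2^9
|error| ≤ 0.0097656250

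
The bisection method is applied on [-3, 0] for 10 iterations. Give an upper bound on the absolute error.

Bisection error bound: |error| ≤ (b-a)/2^n
|error| ≤ (0 - (-3))/2^10 = 3/2^10
|error| ≤ 0.0029296875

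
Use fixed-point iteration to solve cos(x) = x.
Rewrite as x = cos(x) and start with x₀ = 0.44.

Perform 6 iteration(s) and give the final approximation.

Equation: cos(x) = x
Fixed-point form: x = cos(x)
x₀ = 0.44

x_1 = g(0.440000) = 0.904752
x_2 = g(0.904752) = 0.617881
x_3 = g(0.617881) = 0.815108
x_4 = g(0.815108) = 0.685790
x_5 = g(0.685790) = 0.773919
x_6 = g(0.773919) = 0.715177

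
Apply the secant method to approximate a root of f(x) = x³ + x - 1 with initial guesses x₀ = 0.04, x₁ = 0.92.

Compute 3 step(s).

f(x) = x³ + x - 1
x₀ = 0.04, x₁ = 0.92

Secant formula: x_{n+1} = x_n - f(x_n)(x_n - x_{n-1})/(f(x_n) - f(x_{n-1}))

Iteration 1:
  f(0.040000) = -0.959936
  f(0.920000) = 0.698688
  x_2 = 0.920000 - 0.698688×(0.920000 - 0.040000)/(0.698688 - (-0.959936))
       = 0.549304
Iteration 2:
  f(0.920000) = 0.698688
  f(0.549304) = -0.284952
  x_3 = 0.549304 - (-0.284952)×(0.549304 - 0.920000)/(-0.284952 - 0.698688)
       = 0.656691
Iteration 3:
  f(0.549304) = -0.284952
  f(0.656691) = -0.060115
  x_4 = 0.656691 - (-0.060115)×(0.656691 - 0.549304)/(-0.060115 - (-0.284952))
       = 0.685404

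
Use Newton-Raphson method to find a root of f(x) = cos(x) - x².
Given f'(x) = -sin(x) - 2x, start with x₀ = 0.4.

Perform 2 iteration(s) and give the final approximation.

f(x) = cos(x) - x²
f'(x) = -sin(x) - 2x
x₀ = 0.4

Newton-Raphson formula: x_{n+1} = x_n - f(x_n)/f'(x_n)

Iteration 1:
  f(0.400000) = 0.761061
  f'(0.400000) = -1.189418
  x_1 = 0.400000 - 0.761061/(-1.189418) = 1.039860
Iteration 2:
  f(1.039860) = -0.574967
  f'(1.039860) = -2.942053
  x_2 = 1.039860 - (-0.574967)/(-2.942053) = 0.844429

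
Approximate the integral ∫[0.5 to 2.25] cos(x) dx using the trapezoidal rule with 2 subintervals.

f(x) = cos(x)
a = 0.5, b = 2.25, n = 2
h = (b - a)/n = 0.875000

Trapezoidal rule: (h/2)[f(x₀) + 2f(x₁) + 2f(x₂) + ... + f(xₙ)]

x_0 = 0.5000, f(x_0) = 0.877583, coefficient = 1
x_1 = 1.3750, f(x_1) = 0.194548, coefficient = 2
x_2 = 2.2500, f(x_2) = -0.628174, coefficient = 1

I ≈ (0.875000/2) × 0.638504 = 0.279346
Exact value: 0.298648
Error: 0.019302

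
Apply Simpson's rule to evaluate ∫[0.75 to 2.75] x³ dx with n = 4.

f(x) = x³
a = 0.75, b = 2.75, n = 4
h = (b - a)/n = 0.500000

Simpson's rule: (h/3)[f(x₀) + 4f(x₁) + 2f(x₂) + ... + f(xₙ)]

x_0 = 0.7500, f(x_0) = 0.421875, coefficient = 1
x_1 = 1.2500, f(x_1) = 1.953125, coefficient = 4
x_2 = 1.7500, f(x_2) = 5.359375, coefficient = 2
x_3 = 2.2500, f(x_3) = 11.390625, coefficient = 4
x_4 = 2.7500, f(x_4) = 20.796875, coefficient = 1

I ≈ (0.500000/3) × 85.312500 = 14.218750
Exact value: 14.218750
Error: 0.000000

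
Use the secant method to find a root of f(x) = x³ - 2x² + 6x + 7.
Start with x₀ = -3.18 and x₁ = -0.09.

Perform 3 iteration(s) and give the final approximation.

f(x) = x³ - 2x² + 6x + 7
x₀ = -3.18, x₁ = -0.09

Secant formula: x_{n+1} = x_n - f(x_n)(x_n - x_{n-1})/(f(x_n) - f(x_{n-1}))

Iteration 1:
  f(-3.180000) = -64.462232
  f(-0.090000) = 6.443071
  x_2 = -0.090000 - 6.443071×(-0.090000 - (-3.180000))/(6.443071 - (-64.462232))
       = -0.370784
Iteration 2:
  f(-0.090000) = 6.443071
  f(-0.370784) = 4.449357
  x_3 = -0.370784 - 4.449357×(-0.370784 - (-0.090000))/(4.449357 - 6.443071)
       = -0.997408
Iteration 3:
  f(-0.370784) = 4.449357
  f(-0.997408) = -1.966342
  x_4 = -0.997408 - (-1.966342)×(-0.997408 - (-0.370784))/(-1.966342 - 4.449357)
       = -0.805355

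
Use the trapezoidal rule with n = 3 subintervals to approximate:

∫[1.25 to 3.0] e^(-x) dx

f(x) = e^(-x)
a = 1.25, b = 3.0, n = 3
h = (b - a)/n = 0.583333

Trapezoidal rule: (h/2)[f(x₀) + 2f(x₁) + 2f(x₂) + ... + f(xₙ)]

x_0 = 1.2500, f(x_0) = 0.286505, coefficient = 1
x_1 = 1.8333, f(x_1) = 0.159880, coefficient = 2
x_2 = 2.4167, f(x_2) = 0.089219, coefficient = 2
x_3 = 3.0000, f(x_3) = 0.049787, coefficient = 1

I ≈ (0.583333/2) × 0.834488 = 0.243392
Exact value: 0.236718
Error: 0.006675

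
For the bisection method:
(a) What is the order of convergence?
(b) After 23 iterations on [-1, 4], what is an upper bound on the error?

(a) Bisection has linear (order 1) convergence; the error is halved each step.

(b) Error bound = (b-a)/2^n = (4 - (-1))/2^{23}
    = 5/2^{23}

(a) 1 (linear); (b) error ≤ 5.96e-07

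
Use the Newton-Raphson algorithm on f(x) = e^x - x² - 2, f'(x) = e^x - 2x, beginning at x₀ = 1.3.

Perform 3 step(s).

f(x) = e^x - x² - 2
f'(x) = e^x - 2x
x₀ = 1.3

Newton-Raphson formula: x_{n+1} = x_n - f(x_n)/f'(x_n)

Iteration 1:
  f(1.300000) = -0.020703
  f'(1.300000) = 1.069297
  x_1 = 1.300000 - (-0.020703)/1.069297 = 1.319362
Iteration 2:
  f(1.319362) = 0.000317
  f'(1.319362) = 1.102309
  x_2 = 1.319362 - 0.000317/1.102309 = 1.319074
Iteration 3:
  f(1.319074) = 0.000000
  f'(1.319074) = 1.101808
  x_3 = 1.319074 - 0.000000/1.101808 = 1.319074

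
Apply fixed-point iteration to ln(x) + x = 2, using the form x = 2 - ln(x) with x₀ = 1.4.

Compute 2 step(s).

Equation: ln(x) + x = 2
Fixed-point form: x = 2 - ln(x)
x₀ = 1.4

x_1 = g(1.400000) = 1.663528
x_2 = g(1.663528) = 1.491059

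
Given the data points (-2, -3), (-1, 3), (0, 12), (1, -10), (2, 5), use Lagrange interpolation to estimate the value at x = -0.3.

Lagrange interpolation formula:
P(x) = Σ yᵢ × Lᵢ(x)
where Lᵢ(x) = Π_{j≠i} (x - xⱼ)/(xᵢ - xⱼ)

L_0(-0.3) = (-0.3 - (-1))/(-2 - (-1)) × (-0.3 - 0)/(-2 - 0) × (-0.3 - 1)/(-2 - 1) × (-0.3 - 2)/(-2 - 2) = -0.026162
L_1(-0.3) = (-0.3 - (-2))/(-1 - (-2)) × (-0.3 - 0)/(-1 - 0) × (-0.3 - 1)/(-1 - 1) × (-0.3 - 2)/(-1 - 2) = 0.254150
L_2(-0.3) = (-0.3 - (-2))/(0 - (-2)) × (-0.3 - (-1))/(0 - (-1)) × (-0.3 - 1)/(0 - 1) × (-0.3 - 2)/(0 - 2) = 0.889525
L_3(-0.3) = (-0.3 - (-2))/(1 - (-2)) × (-0.3 - (-1))/(1 - (-1)) × (-0.3 - 0)/(1 - 0) × (-0.3 - 2)/(1 - 2) = -0.136850
L_4(-0.3) = (-0.3 - (-2))/(2 - (-2)) × (-0.3 - (-1))/(2 - (-1)) × (-0.3 - 0)/(2 - 0) × (-0.3 - 1)/(2 - 1) = 0.019337

P(-0.3) = (-3)×L_0(-0.3) + 3×L_1(-0.3) + 12×L_2(-0.3) + (-10)×L_3(-0.3) + 5×L_4(-0.3)
P(-0.3) = 12.980425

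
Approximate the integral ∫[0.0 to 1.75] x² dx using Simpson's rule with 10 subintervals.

f(x) = x²
a = 0.0, b = 1.75, n = 10
h = (b - a)/n = 0.175000

Simpson's rule: (h/3)[f(x₀) + 4f(x₁) + 2f(x₂) + ... + f(xₙ)]

x_0 = 0.0000, f(x_0) = 0.000000, coefficient = 1
x_1 = 0.1750, f(x_1) = 0.030625, coefficient = 4
x_2 = 0.3500, f(x_2) = 0.122500, coefficient = 2
x_3 = 0.5250, f(x_3) = 0.275625, coefficient = 4
x_4 = 0.7000, f(x_4) = 0.490000, coefficient = 2
x_5 = 0.8750, f(x_5) = 0.765625, coefficient = 4
x_6 = 1.0500, f(x_6) = 1.102500, coefficient = 2
x_7 = 1.2250, f(x_7) = 1.500625, coefficient = 4
x_8 = 1.4000, f(x_8) = 1.960000, coefficient = 2
x_9 = 1.5750, f(x_9) = 2.480625, coefficient = 4
x_10 = 1.7500, f(x_10) = 3.062500, coefficient = 1

I ≈ (0.175000/3) × 30.625000 = 1.786458
Exact value: 1.786458
Error: 0.000000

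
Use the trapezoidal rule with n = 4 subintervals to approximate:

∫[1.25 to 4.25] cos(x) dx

f(x) = cos(x)
a = 1.25, b = 4.25, n = 4
h = (b - a)/n = 0.750000

Trapezoidal rule: (h/2)[f(x₀) + 2f(x₁) + 2f(x₂) + ... + f(xₙ)]

x_0 = 1.2500, f(x_0) = 0.315322, coefficient = 1
x_1 = 2.0000, f(x_1) = -0.416147, coefficient = 2
x_2 = 2.7500, f(x_2) = -0.924302, coefficient = 2
x_3 = 3.5000, f(x_3) = -0.936457, coefficient = 2
x_4 = 4.2500, f(x_4) = -0.446087, coefficient = 1

I ≈ (0.750000/2) × -4.684577 = -1.756716
Exact value: -1.843974
Error: 0.087258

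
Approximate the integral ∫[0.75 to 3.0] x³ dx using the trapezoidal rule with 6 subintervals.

f(x) = x³
a = 0.75, b = 3.0, n = 6
h = (b - a)/n = 0.375000

Trapezoidal rule: (h/2)[f(x₀) + 2f(x₁) + 2f(x₂) + ... + f(xₙ)]

x_0 = 0.7500, f(x_0) = 0.421875, coefficient = 1
x_1 = 1.1250, f(x_1) = 1.423828, coefficient = 2
x_2 = 1.5000, f(x_2) = 3.375000, coefficient = 2
x_3 = 1.8750, f(x_3) = 6.591797, coefficient = 2
x_4 = 2.2500, f(x_4) = 11.390625, coefficient = 2
x_5 = 2.6250, f(x_5) = 18.087891, coefficient = 2
x_6 = 3.0000, f(x_6) = 27.000000, coefficient = 1

I ≈ (0.375000/2) × 109.160156 = 20.467529
Exact value: 20.170898
Error: 0.296631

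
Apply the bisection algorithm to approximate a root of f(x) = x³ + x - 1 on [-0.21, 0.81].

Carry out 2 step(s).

f(x) = x³ + x - 1
Initial interval: [-0.21, 0.81]

Iteration 1:
  c_1 = (-0.210000 + 0.810000)/2 = 0.300000
  f(c_1) = f(0.300000) = -0.673000
  f(a) × f(c) ≥ 0, new interval: [0.300000, 0.810000]
Iteration 2:
  c_2 = (0.300000 + 0.810000)/2 = 0.555000
  f(c_2) = f(0.555000) = -0.274046
  f(a) × f(c) ≥ 0, new interval: [0.555000, 0.810000]

After 2 iteration(s), the approximation is c_2 = 0.555000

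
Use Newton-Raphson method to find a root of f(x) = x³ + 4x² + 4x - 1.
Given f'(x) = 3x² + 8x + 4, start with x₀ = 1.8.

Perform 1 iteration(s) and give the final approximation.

f(x) = x³ + 4x² + 4x - 1
f'(x) = 3x² + 8x + 4
x₀ = 1.8

Newton-Raphson formula: x_{n+1} = x_n - f(x_n)/f'(x_n)

Iteration 1:
  f(1.800000) = 24.992000
  f'(1.800000) = 28.120000
  x_1 = 1.800000 - 24.992000/28.120000 = 0.911238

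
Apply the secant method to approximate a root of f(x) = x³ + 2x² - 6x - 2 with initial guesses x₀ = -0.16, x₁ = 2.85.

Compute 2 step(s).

f(x) = x³ + 2x² - 6x - 2
x₀ = -0.16, x₁ = 2.85

Secant formula: x_{n+1} = x_n - f(x_n)(x_n - x_{n-1})/(f(x_n) - f(x_{n-1}))

Iteration 1:
  f(-0.160000) = -0.992896
  f(2.850000) = 20.294125
  x_2 = 2.850000 - 20.294125×(2.850000 - (-0.160000))/(20.294125 - (-0.992896))
       = -0.019604
Iteration 2:
  f(2.850000) = 20.294125
  f(-0.019604) = -1.881616
  x_3 = -0.019604 - (-1.881616)×(-0.019604 - 2.850000)/(-1.881616 - 20.294125)
       = 0.223883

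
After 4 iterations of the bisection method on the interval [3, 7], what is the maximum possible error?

Bisection error bound: |error| ≤ (b-a)/2^n
|error| ≤ (7 - 3)/2^4 = 4/2^4
|error| ≤ 0.2500000000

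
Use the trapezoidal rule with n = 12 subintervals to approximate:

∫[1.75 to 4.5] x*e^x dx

f(x) = x*e^x
a = 1.75, b = 4.5, n = 12
h = (b - a)/n = 0.229167

Trapezoidal rule: (h/2)[f(x₀) + 2f(x₁) + 2f(x₂) + ... + f(xₙ)]

x_0 = 1.7500, f(x_0) = 10.070555, coefficient = 1
x_1 = 1.9792, f(x_1) = 14.322655, coefficient = 2
x_2 = 2.2083, f(x_2) = 20.097017, coefficient = 2
x_3 = 2.4375, f(x_3) = 27.895710, coefficient = 2
x_4 = 2.6667, f(x_4) = 38.378443, coefficient = 2
x_5 = 2.8958, f(x_5) = 52.410463, coefficient = 2
x_6 = 3.1250, f(x_6) = 71.124672, coefficient = 2
x_7 = 3.3542, f(x_7) = 96.002096, coefficient = 2
x_8 = 3.5833, f(x_8) = 128.976059, coefficient = 2
x_9 = 3.8125, f(x_9) = 172.566927, coefficient = 2
x_10 = 4.0417, f(x_10) = 230.056243, coefficient = 2
x_11 = 4.2708, f(x_11) = 305.711639, coefficient = 2
x_12 = 4.5000, f(x_12) = 405.077091, coefficient = 1

I ≈ (0.229167/2) × 2730.231495 = 312.839026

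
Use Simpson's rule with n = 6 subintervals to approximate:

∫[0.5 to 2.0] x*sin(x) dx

f(x) = x*sin(x)
a = 0.5, b = 2.0, n = 6
h = (b - a)/n = 0.250000

Simpson's rule: (h/3)[f(x₀) + 4f(x₁) + 2f(x₂) + ... + f(xₙ)]

x_0 = 0.5000, f(x_0) = 0.239713, coefficient = 1
x_1 = 0.7500, f(x_1) = 0.511229, coefficient = 4
x_2 = 1.0000, f(x_2) = 0.841471, coefficient = 2
x_3 = 1.2500, f(x_3) = 1.186231, coefficient = 4
x_4 = 1.5000, f(x_4) = 1.496242, coefficient = 2
x_5 = 1.7500, f(x_5) = 1.721975, coefficient = 4
x_6 = 2.0000, f(x_6) = 1.818595, coefficient = 1

I ≈ (0.250000/3) × 20.411476 = 1.700956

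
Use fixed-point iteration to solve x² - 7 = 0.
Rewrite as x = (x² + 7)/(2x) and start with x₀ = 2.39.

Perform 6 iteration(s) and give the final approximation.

Equation: x² - 7 = 0
Fixed-point form: x = (x² + 7)/(2x)
x₀ = 2.39

x_1 = g(2.390000) = 2.659435
x_2 = g(2.659435) = 2.645787
x_3 = g(2.645787) = 2.645751
x_4 = g(2.645751) = 2.645751
x_5 = g(2.645751) = 2.645751
x_6 = g(2.645751) = 2.645751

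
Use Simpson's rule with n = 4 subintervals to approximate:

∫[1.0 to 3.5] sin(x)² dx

f(x) = sin(x)²
a = 1.0, b = 3.5, n = 4
h = (b - a)/n = 0.625000

Simpson's rule: (h/3)[f(x₀) + 4f(x₁) + 2f(x₂) + ... + f(xₙ)]

x_0 = 1.0000, f(x_0) = 0.708073, coefficient = 1
x_1 = 1.6250, f(x_1) = 0.997065, coefficient = 4
x_2 = 2.2500, f(x_2) = 0.605398, coefficient = 2
x_3 = 2.8750, f(x_3) = 0.069404, coefficient = 4
x_4 = 3.5000, f(x_4) = 0.123049, coefficient = 1

I ≈ (0.625000/3) × 6.307793 = 1.314123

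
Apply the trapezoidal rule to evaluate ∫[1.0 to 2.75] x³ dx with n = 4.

f(x) = x³
a = 1.0, b = 2.75, n = 4
h = (b - a)/n = 0.437500

Trapezoidal rule: (h/2)[f(x₀) + 2f(x₁) + 2f(x₂) + ... + f(xₙ)]

x_0 = 1.0000, f(x_0) = 1.000000, coefficient = 1
x_1 = 1.4375, f(x_1) = 2.970459, coefficient = 2
x_2 = 1.8750, f(x_2) = 6.591797, coefficient = 2
x_3 = 2.3125, f(x_3) = 12.366455, coefficient = 2
x_4 = 2.7500, f(x_4) = 20.796875, coefficient = 1

I ≈ (0.437500/2) × 65.654297 = 14.361877
Exact value: 14.047852
Error: 0.314026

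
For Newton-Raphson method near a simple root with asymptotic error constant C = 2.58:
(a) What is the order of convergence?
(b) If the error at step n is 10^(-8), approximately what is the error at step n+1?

(a) Newton-Raphson has quadratic (order 2) convergence near simple roots.
    This means |e_{n+1}| ≈ C|e_n|².

(b) With |e_n| = 10^(-8) and C = 2.58:
    |e_{n+1}| ≈ 2.58 × (10^(-8))² = 2.58 × 10^(-16)

(a) 2 (quadratic); (b) |e_{n+1}| ≈ 2.580e-16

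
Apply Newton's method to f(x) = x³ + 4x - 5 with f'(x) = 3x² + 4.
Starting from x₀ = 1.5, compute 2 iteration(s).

f(x) = x³ + 4x - 5
f'(x) = 3x² + 4
x₀ = 1.5

Newton-Raphson formula: x_{n+1} = x_n - f(x_n)/f'(x_n)

Iteration 1:
  f(1.500000) = 4.375000
  f'(1.500000) = 10.750000
  x_1 = 1.500000 - 4.375000/10.750000 = 1.093023
Iteration 2:
  f(1.093023) = 0.677928
  f'(1.093023) = 7.584100
  x_2 = 1.093023 - 0.677928/7.584100 = 1.003635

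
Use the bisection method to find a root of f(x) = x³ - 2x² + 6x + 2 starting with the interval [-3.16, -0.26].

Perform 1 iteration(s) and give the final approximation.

f(x) = x³ - 2x² + 6x + 2
Initial interval: [-3.16, -0.26]

Iteration 1:
  c_1 = (-3.160000 + (-0.260000))/2 = -1.710000
  f(c_1) = f(-1.710000) = -19.108411
  f(a) × f(c) ≥ 0, new interval: [-1.710000, -0.260000]

After 1 iteration(s), the approximation is c_1 = -1.710000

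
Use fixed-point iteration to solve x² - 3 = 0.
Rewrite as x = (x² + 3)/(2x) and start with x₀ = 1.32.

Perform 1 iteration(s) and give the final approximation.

Equation: x² - 3 = 0
Fixed-point form: x = (x² + 3)/(2x)
x₀ = 1.32

x_1 = g(1.320000) = 1.796364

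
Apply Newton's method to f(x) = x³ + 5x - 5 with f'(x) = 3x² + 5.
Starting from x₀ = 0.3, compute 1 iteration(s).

f(x) = x³ + 5x - 5
f'(x) = 3x² + 5
x₀ = 0.3

Newton-Raphson formula: x_{n+1} = x_n - f(x_n)/f'(x_n)

Iteration 1:
  f(0.300000) = -3.473000
  f'(0.300000) = 5.270000
  x_1 = 0.300000 - (-3.473000)/5.270000 = 0.959013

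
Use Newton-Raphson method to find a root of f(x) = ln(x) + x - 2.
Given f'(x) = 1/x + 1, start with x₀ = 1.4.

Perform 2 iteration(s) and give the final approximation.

f(x) = ln(x) + x - 2
f'(x) = 1/x + 1
x₀ = 1.4

Newton-Raphson formula: x_{n+1} = x_n - f(x_n)/f'(x_n)

Iteration 1:
  f(1.400000) = -0.263528
  f'(1.400000) = 1.714286
  x_1 = 1.400000 - (-0.263528)/1.714286 = 1.553725
Iteration 2:
  f(1.553725) = -0.005621
  f'(1.553725) = 1.643615
  x_2 = 1.553725 - (-0.005621)/1.643615 = 1.557144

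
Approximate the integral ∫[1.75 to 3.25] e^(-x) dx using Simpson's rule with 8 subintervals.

f(x) = e^(-x)
a = 1.75, b = 3.25, n = 8
h = (b - a)/n = 0.187500

Simpson's rule: (h/3)[f(x₀) + 4f(x₁) + 2f(x₂) + ... + f(xₙ)]

x_0 = 1.7500, f(x_0) = 0.173774, coefficient = 1
x_1 = 1.9375, f(x_1) = 0.144064, coefficient = 4
x_2 = 2.1250, f(x_2) = 0.119433, coefficient = 2
x_3 = 2.3125, f(x_3) = 0.099013, coefficient = 4
x_4 = 2.5000, f(x_4) = 0.082085, coefficient = 2
x_5 = 2.6875, f(x_5) = 0.068051, coefficient = 4
x_6 = 2.8750, f(x_6) = 0.056416, coefficient = 2
x_7 = 3.0625, f(x_7) = 0.046771, coefficient = 4
x_8 = 3.2500, f(x_8) = 0.038774, coefficient = 1

I ≈ (0.187500/3) × 2.160011 = 0.135001
Exact value: 0.135000
Error: 0.000001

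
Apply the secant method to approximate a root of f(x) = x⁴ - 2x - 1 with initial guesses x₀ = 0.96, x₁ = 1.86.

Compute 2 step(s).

f(x) = x⁴ - 2x - 1
x₀ = 0.96, x₁ = 1.86

Secant formula: x_{n+1} = x_n - f(x_n)(x_n - x_{n-1})/(f(x_n) - f(x_{n-1}))

Iteration 1:
  f(0.960000) = -2.070653
  f(1.860000) = 7.248832
  x_2 = 1.860000 - 7.248832×(1.860000 - 0.960000)/(7.248832 - (-2.070653))
       = 1.159967
Iteration 2:
  f(1.860000) = 7.248832
  f(1.159967) = -1.509501
  x_3 = 1.159967 - (-1.509501)×(1.159967 - 1.860000)/(-1.509501 - 7.248832)
       = 1.280618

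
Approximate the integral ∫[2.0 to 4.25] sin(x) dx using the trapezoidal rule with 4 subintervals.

f(x) = sin(x)
a = 2.0, b = 4.25, n = 4
h = (b - a)/n = 0.562500

Trapezoidal rule: (h/2)[f(x₀) + 2f(x₁) + 2f(x₂) + ... + f(xₙ)]

x_0 = 2.0000, f(x_0) = 0.909297, coefficient = 1
x_1 = 2.5625, f(x_1) = 0.547265, coefficient = 2
x_2 = 3.1250, f(x_2) = 0.016592, coefficient = 2
x_3 = 3.6875, f(x_3) = -0.519194, coefficient = 2
x_4 = 4.2500, f(x_4) = -0.894989, coefficient = 1

I ≈ (0.562500/2) × 0.103634 = 0.029147
Exact value: 0.029941
Error: 0.000794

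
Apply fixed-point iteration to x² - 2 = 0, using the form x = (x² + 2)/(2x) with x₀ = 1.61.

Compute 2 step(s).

Equation: x² - 2 = 0
Fixed-point form: x = (x² + 2)/(2x)
x₀ = 1.61

x_1 = g(1.610000) = 1.426118
x_2 = g(1.426118) = 1.414263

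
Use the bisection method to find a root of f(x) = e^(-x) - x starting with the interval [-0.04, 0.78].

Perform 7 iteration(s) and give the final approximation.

f(x) = e^(-x) - x
Initial interval: [-0.04, 0.78]

Iteration 1:
  c_1 = (-0.040000 + 0.780000)/2 = 0.370000
  f(c_1) = f(0.370000) = 0.320734
  f(a) × f(c) ≥ 0, new interval: [0.370000, 0.780000]
Iteration 2:
  c_2 = (0.370000 + 0.780000)/2 = 0.575000
  f(c_2) = f(0.575000) = -0.012295
  f(a) × f(c) < 0, new interval: [0.370000, 0.575000]
Iteration 3:
  c_3 = (0.370000 + 0.575000)/2 = 0.472500
  f(c_3) = f(0.472500) = 0.150942
  f(a) × f(c) ≥ 0, new interval: [0.472500, 0.575000]
Iteration 4:
  c_4 = (0.472500 + 0.575000)/2 = 0.523750
  f(c_4) = f(0.523750) = 0.068545
  f(a) × f(c) ≥ 0, new interval: [0.523750, 0.575000]
Iteration 5:
  c_5 = (0.523750 + 0.575000)/2 = 0.549375
  f(c_5) = f(0.549375) = 0.027936
  f(a) × f(c) ≥ 0, new interval: [0.549375, 0.575000]
Iteration 6:
  c_6 = (0.549375 + 0.575000)/2 = 0.562187
  f(c_6) = f(0.562187) = 0.007773
  f(a) × f(c) ≥ 0, new interval: [0.562187, 0.575000]
Iteration 7:
  c_7 = (0.562187 + 0.575000)/2 = 0.568594
  f(c_7) = f(0.568594) = -0.002272
  f(a) × f(c) < 0, new interval: [0.562187, 0.568594]

After 7 iteration(s), the approximation is c_7 = 0.568594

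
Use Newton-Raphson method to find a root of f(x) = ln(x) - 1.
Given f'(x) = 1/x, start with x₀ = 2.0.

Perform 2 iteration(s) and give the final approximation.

f(x) = ln(x) - 1
f'(x) = 1/x
x₀ = 2.0

Newton-Raphson formula: x_{n+1} = x_n - f(x_n)/f'(x_n)

Iteration 1:
  f(2.000000) = -0.306853
  f'(2.000000) = 0.500000
  x_1 = 2.000000 - (-0.306853)/0.500000 = 2.613706
Iteration 2:
  f(2.613706) = -0.039231
  f'(2.613706) = 0.382599
  x_2 = 2.613706 - (-0.039231)/0.382599 = 2.716244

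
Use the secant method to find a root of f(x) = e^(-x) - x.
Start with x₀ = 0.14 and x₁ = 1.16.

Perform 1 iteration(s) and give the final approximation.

f(x) = e^(-x) - x
x₀ = 0.14, x₁ = 1.16

Secant formula: x_{n+1} = x_n - f(x_n)(x_n - x_{n-1})/(f(x_n) - f(x_{n-1}))

Iteration 1:
  f(0.140000) = 0.729358
  f(1.160000) = -0.846514
  x_2 = 1.160000 - (-0.846514)×(1.160000 - 0.140000)/(-0.846514 - 0.729358)
       = 0.612085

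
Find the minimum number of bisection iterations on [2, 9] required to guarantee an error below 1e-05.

We need (b-a)/2^n ≤ 1e-05
(9 - 2)/2^n ≤ 1e-05
7/2^n ≤ 1e-05
2^n ≥ 700000
n ≥ log₂(700000) = 19.42
n ≥ 20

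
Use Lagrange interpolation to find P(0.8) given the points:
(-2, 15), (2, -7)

Lagrange interpolation formula:
P(x) = Σ yᵢ × Lᵢ(x)
where Lᵢ(x) = Π_{j≠i} (x - xⱼ)/(xᵢ - xⱼ)

L_0(0.8) = (0.8 - 2)/(-2 - 2) = 0.300000
L_1(0.8) = (0.8 - (-2))/(2 - (-2)) = 0.700000

P(0.8) = 15×L_0(0.8) + (-7)×L_1(0.8)
P(0.8) = -0.400000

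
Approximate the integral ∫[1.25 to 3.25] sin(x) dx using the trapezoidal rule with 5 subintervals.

f(x) = sin(x)
a = 1.25, b = 3.25, n = 5
h = (b - a)/n = 0.400000

Trapezoidal rule: (h/2)[f(x₀) + 2f(x₁) + 2f(x₂) + ... + f(xₙ)]

x_0 = 1.2500, f(x_0) = 0.948985, coefficient = 1
x_1 = 1.6500, f(x_1) = 0.996865, coefficient = 2
x_2 = 2.0500, f(x_2) = 0.887362, coefficient = 2
x_3 = 2.4500, f(x_3) = 0.637765, coefficient = 2
x_4 = 2.8500, f(x_4) = 0.287478, coefficient = 2
x_5 = 3.2500, f(x_5) = -0.108195, coefficient = 1

I ≈ (0.400000/2) × 6.459730 = 1.291946
Exact value: 1.309452
Error: 0.017506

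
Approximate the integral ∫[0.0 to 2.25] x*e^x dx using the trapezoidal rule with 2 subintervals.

f(x) = x*e^x
a = 0.0, b = 2.25, n = 2
h = (b - a)/n = 1.125000

Trapezoidal rule: (h/2)[f(x₀) + 2f(x₁) + 2f(x₂) + ... + f(xₙ)]

x_0 = 0.0000, f(x_0) = 0.000000, coefficient = 1
x_1 = 1.1250, f(x_1) = 3.465244, coefficient = 2
x_2 = 2.2500, f(x_2) = 21.347406, coefficient = 1

I ≈ (1.125000/2) × 28.277894 = 15.906315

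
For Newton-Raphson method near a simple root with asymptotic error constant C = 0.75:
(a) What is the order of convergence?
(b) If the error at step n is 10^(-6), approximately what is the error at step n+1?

(a) Newton-Raphson has quadratic (order 2) convergence near simple roots.
    This means |e_{n+1}| ≈ C|e_n|².

(b) With |e_n| = 10^(-6) and C = 0.75:
    |e_{n+1}| ≈ 0.75 × (10^(-6))² = 0.75 × 10^(-12)

(a) 2 (quadratic); (b) |e_{n+1}| ≈ 7.500e-13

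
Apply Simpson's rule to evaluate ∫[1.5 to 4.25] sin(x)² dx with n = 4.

f(x) = sin(x)²
a = 1.5, b = 4.25, n = 4
h = (b - a)/n = 0.687500

Simpson's rule: (h/3)[f(x₀) + 4f(x₁) + 2f(x₂) + ... + f(xₙ)]

x_0 = 1.5000, f(x_0) = 0.994996, coefficient = 1
x_1 = 2.1875, f(x_1) = 0.665512, coefficient = 4
x_2 = 2.8750, f(x_2) = 0.069404, coefficient = 2
x_3 = 3.5625, f(x_3) = 0.166945, coefficient = 4
x_4 = 4.2500, f(x_4) = 0.801006, coefficient = 1

I ≈ (0.687500/3) × 5.264638 = 1.206479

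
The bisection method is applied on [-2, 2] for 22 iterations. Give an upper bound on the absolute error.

Bisection error bound: |error| ≤ (b-a)/2^n
|error| ≤ (2 - (-2))/2^22 = 4/2^22
|error| ≤ 0.0000009537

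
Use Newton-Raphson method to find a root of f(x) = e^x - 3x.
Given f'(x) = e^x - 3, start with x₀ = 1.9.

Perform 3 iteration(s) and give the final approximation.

f(x) = e^x - 3x
f'(x) = e^x - 3
x₀ = 1.9

Newton-Raphson formula: x_{n+1} = x_n - f(x_n)/f'(x_n)

Iteration 1:
  f(1.900000) = 0.985894
  f'(1.900000) = 3.685894
  x_1 = 1.900000 - 0.985894/3.685894 = 1.632522
Iteration 2:
  f(1.632522) = 0.219198
  f'(1.632522) = 2.116765
  x_2 = 1.632522 - 0.219198/2.116765 = 1.528969
Iteration 3:
  f(1.528969) = 0.026511
  f'(1.528969) = 1.613419
  x_3 = 1.528969 - 0.026511/1.613419 = 1.512537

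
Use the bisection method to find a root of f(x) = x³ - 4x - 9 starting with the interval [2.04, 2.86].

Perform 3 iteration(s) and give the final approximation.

f(x) = x³ - 4x - 9
Initial interval: [2.04, 2.86]

Iteration 1:
  c_1 = (2.040000 + 2.860000)/2 = 2.450000
  f(c_1) = f(2.450000) = -4.093875
  f(a) × f(c) ≥ 0, new interval: [2.450000, 2.860000]
Iteration 2:
  c_2 = (2.450000 + 2.860000)/2 = 2.655000
  f(c_2) = f(2.655000) = -0.904839
  f(a) × f(c) ≥ 0, new interval: [2.655000, 2.860000]
Iteration 3:
  c_3 = (2.655000 + 2.860000)/2 = 2.757500
  f(c_3) = f(2.757500) = 0.937496
  f(a) × f(c) < 0, new interval: [2.655000, 2.757500]

After 3 iteration(s), the approximation is c_3 = 2.757500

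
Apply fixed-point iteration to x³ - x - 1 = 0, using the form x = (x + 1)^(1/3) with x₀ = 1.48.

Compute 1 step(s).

Equation: x³ - x - 1 = 0
Fixed-point form: x = (x + 1)^(1/3)
x₀ = 1.48

x_1 = g(1.480000) = 1.353580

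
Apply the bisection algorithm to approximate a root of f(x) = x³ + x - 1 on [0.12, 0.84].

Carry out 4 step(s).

f(x) = x³ + x - 1
Initial interval: [0.12, 0.84]

Iteration 1:
  c_1 = (0.120000 + 0.840000)/2 = 0.480000
  f(c_1) = f(0.480000) = -0.409408
  f(a) × f(c) ≥ 0, new interval: [0.480000, 0.840000]
Iteration 2:
  c_2 = (0.480000 + 0.840000)/2 = 0.660000
  f(c_2) = f(0.660000) = -0.052504
  f(a) × f(c) ≥ 0, new interval: [0.660000, 0.840000]
Iteration 3:
  c_3 = (0.660000 + 0.840000)/2 = 0.750000
  f(c_3) = f(0.750000) = 0.171875
  f(a) × f(c) < 0, new interval: [0.660000, 0.750000]
Iteration 4:
  c_4 = (0.660000 + 0.750000)/2 = 0.705000
  f(c_4) = f(0.705000) = 0.055403
  f(a) × f(c) < 0, new interval: [0.660000, 0.705000]

After 4 iteration(s), the approximation is c_4 = 0.705000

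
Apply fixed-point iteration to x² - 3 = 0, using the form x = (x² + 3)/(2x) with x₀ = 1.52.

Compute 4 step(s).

Equation: x² - 3 = 0
Fixed-point form: x = (x² + 3)/(2x)
x₀ = 1.52

x_1 = g(1.520000) = 1.746842
x_2 = g(1.746842) = 1.732113
x_3 = g(1.732113) = 1.732051
x_4 = g(1.732051) = 1.732051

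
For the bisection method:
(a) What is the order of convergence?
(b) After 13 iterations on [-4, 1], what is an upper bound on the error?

(a) Bisection has linear (order 1) convergence; the error is halved each step.

(b) Error bound = (b-a)/2^n = (1 - (-4))/2^{13}
    = 5/2^{13}

(a) 1 (linear); (b) error ≤ 6.10e-04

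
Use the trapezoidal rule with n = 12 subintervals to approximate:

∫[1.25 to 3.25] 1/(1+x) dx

f(x) = 1/(1+x)
a = 1.25, b = 3.25, n = 12
h = (b - a)/n = 0.166667

Trapezoidal rule: (h/2)[f(x₀) + 2f(x₁) + 2f(x₂) + ... + f(xₙ)]

x_0 = 1.2500, f(x_0) = 0.444444, coefficient = 1
x_1 = 1.4167, f(x_1) = 0.413793, coefficient = 2
x_2 = 1.5833, f(x_2) = 0.387097, coefficient = 2
x_3 = 1.7500, f(x_3) = 0.363636, coefficient = 2
x_4 = 1.9167, f(x_4) = 0.342857, coefficient = 2
x_5 = 2.0833, f(x_5) = 0.324324, coefficient = 2
x_6 = 2.2500, f(x_6) = 0.307692, coefficient = 2
x_7 = 2.4167, f(x_7) = 0.292683, coefficient = 2
x_8 = 2.5833, f(x_8) = 0.279070, coefficient = 2
x_9 = 2.7500, f(x_9) = 0.266667, coefficient = 2
x_10 = 2.9167, f(x_10) = 0.255319, coefficient = 2
x_11 = 3.0833, f(x_11) = 0.244898, coefficient = 2
x_12 = 3.2500, f(x_12) = 0.235294, coefficient = 1

I ≈ (0.166667/2) × 7.635812 = 0.636318
Exact value: 0.635989
Error: 0.000329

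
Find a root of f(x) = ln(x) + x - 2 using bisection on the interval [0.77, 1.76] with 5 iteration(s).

f(x) = ln(x) + x - 2
Initial interval: [0.77, 1.76]

Iteration 1:
  c_1 = (0.770000 + 1.760000)/2 = 1.265000
  f(c_1) = f(1.265000) = -0.499928
  f(a) × f(c) ≥ 0, new interval: [1.265000, 1.760000]
Iteration 2:
  c_2 = (1.265000 + 1.760000)/2 = 1.512500
  f(c_2) = f(1.512500) = -0.073736
  f(a) × f(c) ≥ 0, new interval: [1.512500, 1.760000]
Iteration 3:
  c_3 = (1.512500 + 1.760000)/2 = 1.636250
  f(c_3) = f(1.636250) = 0.128657
  f(a) × f(c) < 0, new interval: [1.512500, 1.636250]
Iteration 4:
  c_4 = (1.512500 + 1.636250)/2 = 1.574375
  f(c_4) = f(1.574375) = 0.028233
  f(a) × f(c) < 0, new interval: [1.512500, 1.574375]
Iteration 5:
  c_5 = (1.512500 + 1.574375)/2 = 1.543438
  f(c_5) = f(1.543438) = -0.022550
  f(a) × f(c) ≥ 0, new interval: [1.543438, 1.574375]

After 5 iteration(s), the approximation is c_5 = 1.543438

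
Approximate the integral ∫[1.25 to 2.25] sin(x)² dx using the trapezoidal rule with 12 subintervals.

f(x) = sin(x)²
a = 1.25, b = 2.25, n = 12
h = (b - a)/n = 0.083333

Trapezoidal rule: (h/2)[f(x₀) + 2f(x₁) + 2f(x₂) + ... + f(xₙ)]

x_0 = 1.2500, f(x_0) = 0.900572, coefficient = 1
x_1 = 1.3333, f(x_1) = 0.944663, coefficient = 2
x_2 = 1.4167, f(x_2) = 0.976432, coefficient = 2
x_3 = 1.5000, f(x_3) = 0.994996, coefficient = 2
x_4 = 1.5833, f(x_4) = 0.999843, coefficient = 2
x_5 = 1.6667, f(x_5) = 0.990837, coefficient = 2
x_6 = 1.7500, f(x_6) = 0.968228, coefficient = 2
x_7 = 1.8333, f(x_7) = 0.932643, coefficient = 2
x_8 = 1.9167, f(x_8) = 0.885068, coefficient = 2
x_9 = 2.0000, f(x_9) = 0.826822, coefficient = 2
x_10 = 2.0833, f(x_10) = 0.759518, coefficient = 2
x_11 = 2.1667, f(x_11) = 0.685022, coefficient = 2
x_12 = 2.2500, f(x_12) = 0.605398, coefficient = 1

I ≈ (0.083333/2) × 21.434115 = 0.893088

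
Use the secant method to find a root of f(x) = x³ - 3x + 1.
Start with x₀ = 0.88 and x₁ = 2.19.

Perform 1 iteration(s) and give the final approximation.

f(x) = x³ - 3x + 1
x₀ = 0.88, x₁ = 2.19

Secant formula: x_{n+1} = x_n - f(x_n)(x_n - x_{n-1})/(f(x_n) - f(x_{n-1}))

Iteration 1:
  f(0.880000) = -0.958528
  f(2.190000) = 4.933459
  x_2 = 2.190000 - 4.933459×(2.190000 - 0.880000)/(4.933459 - (-0.958528))
       = 1.093115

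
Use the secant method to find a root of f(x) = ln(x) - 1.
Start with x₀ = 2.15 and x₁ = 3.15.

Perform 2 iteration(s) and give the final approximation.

f(x) = ln(x) - 1
x₀ = 2.15, x₁ = 3.15

Secant formula: x_{n+1} = x_n - f(x_n)(x_n - x_{n-1})/(f(x_n) - f(x_{n-1}))

Iteration 1:
  f(2.150000) = -0.234532
  f(3.150000) = 0.147402
  x_2 = 3.150000 - 0.147402×(3.150000 - 2.150000)/(0.147402 - (-0.234532))
       = 2.764064
Iteration 2:
  f(3.150000) = 0.147402
  f(2.764064) = 0.016702
  x_3 = 2.764064 - 0.016702×(2.764064 - 3.150000)/(0.016702 - 0.147402)
       = 2.714746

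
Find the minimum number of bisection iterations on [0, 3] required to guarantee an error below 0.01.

We need (b-a)/2^n ≤ 0.01
(3 - 0)/2^n ≤ 0.01
3/2^n ≤ 0.01
2^n ≥ 300
n ≥ log₂(300) = 8.23
n ≥ 9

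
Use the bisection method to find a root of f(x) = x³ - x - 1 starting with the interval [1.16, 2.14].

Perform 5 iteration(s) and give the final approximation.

f(x) = x³ - x - 1
Initial interval: [1.16, 2.14]

Iteration 1:
  c_1 = (1.160000 + 2.140000)/2 = 1.650000
  f(c_1) = f(1.650000) = 1.842125
  f(a) × f(c) < 0, new interval: [1.160000, 1.650000]
Iteration 2:
  c_2 = (1.160000 + 1.650000)/2 = 1.405000
  f(c_2) = f(1.405000) = 0.368505
  f(a) × f(c) < 0, new interval: [1.160000, 1.405000]
Iteration 3:
  c_3 = (1.160000 + 1.405000)/2 = 1.282500
  f(c_3) = f(1.282500) = -0.173036
  f(a) × f(c) ≥ 0, new interval: [1.282500, 1.405000]
Iteration 4:
  c_4 = (1.282500 + 1.405000)/2 = 1.343750
  f(c_4) = f(1.343750) = 0.082611
  f(a) × f(c) < 0, new interval: [1.282500, 1.343750]
Iteration 5:
  c_5 = (1.282500 + 1.343750)/2 = 1.313125
  f(c_5) = f(1.313125) = -0.048907
  f(a) × f(c) ≥ 0, new interval: [1.313125, 1.343750]

After 5 iteration(s), the approximation is c_5 = 1.313125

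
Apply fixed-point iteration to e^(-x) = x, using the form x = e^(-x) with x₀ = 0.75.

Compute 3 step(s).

Equation: e^(-x) = x
Fixed-point form: x = e^(-x)
x₀ = 0.75

x_1 = g(0.750000) = 0.472367
x_2 = g(0.472367) = 0.623525
x_3 = g(0.623525) = 0.536052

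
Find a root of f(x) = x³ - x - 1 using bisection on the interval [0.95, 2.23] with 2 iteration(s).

f(x) = x³ - x - 1
Initial interval: [0.95, 2.23]

Iteration 1:
  c_1 = (0.950000 + 2.230000)/2 = 1.590000
  f(c_1) = f(1.590000) = 1.429679
  f(a) × f(c) < 0, new interval: [0.950000, 1.590000]
Iteration 2:
  c_2 = (0.950000 + 1.590000)/2 = 1.270000
  f(c_2) = f(1.270000) = -0.221617
  f(a) × f(c) ≥ 0, new interval: [1.270000, 1.590000]

After 2 iteration(s), the approximation is c_2 = 1.270000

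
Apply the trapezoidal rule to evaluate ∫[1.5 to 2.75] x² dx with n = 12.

f(x) = x²
a = 1.5, b = 2.75, n = 12
h = (b - a)/n = 0.104167

Trapezoidal rule: (h/2)[f(x₀) + 2f(x₁) + 2f(x₂) + ... + f(xₙ)]

x_0 = 1.5000, f(x_0) = 2.250000, coefficient = 1
x_1 = 1.6042, f(x_1) = 2.573351, coefficient = 2
x_2 = 1.7083, f(x_2) = 2.918403, coefficient = 2
x_3 = 1.8125, f(x_3) = 3.285156, coefficient = 2
x_4 = 1.9167, f(x_4) = 3.673611, coefficient = 2
x_5 = 2.0208, f(x_5) = 4.083767, coefficient = 2
x_6 = 2.1250, f(x_6) = 4.515625, coefficient = 2
x_7 = 2.2292, f(x_7) = 4.969184, coefficient = 2
x_8 = 2.3333, f(x_8) = 5.444444, coefficient = 2
x_9 = 2.4375, f(x_9) = 5.941406, coefficient = 2
x_10 = 2.5417, f(x_10) = 6.460069, coefficient = 2
x_11 = 2.6458, f(x_11) = 7.000434, coefficient = 2
x_12 = 2.7500, f(x_12) = 7.562500, coefficient = 1

I ≈ (0.104167/2) × 111.543403 = 5.809552
Exact value: 5.807292
Error: 0.002261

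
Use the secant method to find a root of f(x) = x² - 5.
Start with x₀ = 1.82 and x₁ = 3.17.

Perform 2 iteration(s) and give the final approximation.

f(x) = x² - 5
x₀ = 1.82, x₁ = 3.17

Secant formula: x_{n+1} = x_n - f(x_n)(x_n - x_{n-1})/(f(x_n) - f(x_{n-1}))

Iteration 1:
  f(1.820000) = -1.687600
  f(3.170000) = 5.048900
  x_2 = 3.170000 - 5.048900×(3.170000 - 1.820000)/(5.048900 - (-1.687600))
       = 2.158196
Iteration 2:
  f(3.170000) = 5.048900
  f(2.158196) = -0.342188
  x_3 = 2.158196 - (-0.342188)×(2.158196 - 3.170000)/(-0.342188 - 5.048900)
       = 2.222419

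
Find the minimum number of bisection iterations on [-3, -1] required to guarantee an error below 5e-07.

We need (b-a)/2^n ≤ 5e-07
(-1 - (-3))/2^n ≤ 5e-07
2/2^n ≤ 5e-07
2^n ≥ 4000000
n ≥ log₂(4000000) = 21.93
n ≥ 22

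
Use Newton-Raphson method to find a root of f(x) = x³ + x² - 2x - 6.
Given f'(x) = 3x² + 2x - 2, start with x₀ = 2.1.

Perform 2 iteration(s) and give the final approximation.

f(x) = x³ + x² - 2x - 6
f'(x) = 3x² + 2x - 2
x₀ = 2.1

Newton-Raphson formula: x_{n+1} = x_n - f(x_n)/f'(x_n)

Iteration 1:
  f(2.100000) = 3.471000
  f'(2.100000) = 15.430000
  x_1 = 2.100000 - 3.471000/15.430000 = 1.875049
Iteration 2:
  f(1.875049) = 0.358020
  f'(1.875049) = 12.297519
  x_2 = 1.875049 - 0.358020/12.297519 = 1.845935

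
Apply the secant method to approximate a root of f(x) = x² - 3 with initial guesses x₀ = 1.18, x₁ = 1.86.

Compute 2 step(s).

f(x) = x² - 3
x₀ = 1.18, x₁ = 1.86

Secant formula: x_{n+1} = x_n - f(x_n)(x_n - x_{n-1})/(f(x_n) - f(x_{n-1}))

Iteration 1:
  f(1.180000) = -1.607600
  f(1.860000) = 0.459600
  x_2 = 1.860000 - 0.459600×(1.860000 - 1.180000)/(0.459600 - (-1.607600))
       = 1.708816
Iteration 2:
  f(1.860000) = 0.459600
  f(1.708816) = -0.079949
  x_3 = 1.708816 - (-0.079949)×(1.708816 - 1.860000)/(-0.079949 - 0.459600)
       = 1.731218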